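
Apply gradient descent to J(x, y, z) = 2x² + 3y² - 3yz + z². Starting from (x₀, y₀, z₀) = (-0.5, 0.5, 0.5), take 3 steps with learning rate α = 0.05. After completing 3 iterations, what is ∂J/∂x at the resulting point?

∇J = (4x, 6y - 3z, -3y + 2z)
(x₁, y₁, z₁) = (-0.5, 0.5, 0.5) − 0.05·(-2, 1.5, -0.5) = (-0.4, 0.425, 0.525)
(x₂, y₂, z₂) = (-0.4, 0.425, 0.525) − 0.05·(-1.6, 0.975, -0.225) = (-0.32, 0.37625, 0.53625)
(x₃, y₃, z₃) = (-0.32, 0.37625, 0.53625) − 0.05·(-1.28, 0.64875, -0.05625) = (-0.256, 0.3438125, 0.5390625)
∂J/∂x at (-0.256, 0.3438125, 0.5390625) = -1.024

-1.024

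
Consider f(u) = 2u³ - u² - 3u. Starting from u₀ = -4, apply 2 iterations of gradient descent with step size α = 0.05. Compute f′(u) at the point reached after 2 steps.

7155.904628375

f′(u) = 6u² - 2u - 3
Step 1: f′(-4) = 101; u₁ = -4 − 0.05·101 = -9.05
Step 2: f′(-9.05) = 506.515; u₂ = -9.05 − 0.05·506.515 = -34.37575
f′(u) at (-34.37575) = 7155.904628375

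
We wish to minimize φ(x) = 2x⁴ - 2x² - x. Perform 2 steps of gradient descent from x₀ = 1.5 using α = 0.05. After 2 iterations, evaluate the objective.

-1.0608

φ′(x) = 8x³ - 4x - 1
Step 1: φ′(1.5) = 20; x₁ = 1.5 − 0.05·20 = 0.5
Step 2: φ′(0.5) = -2; x₂ = 0.5 − 0.05·(-2) = 0.6
φ(0.6) = -1.0608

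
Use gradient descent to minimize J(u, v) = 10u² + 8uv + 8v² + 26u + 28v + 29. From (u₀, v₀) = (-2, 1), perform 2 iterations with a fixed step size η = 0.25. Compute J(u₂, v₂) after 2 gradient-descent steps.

∇J = (20u + 8v + 26, 8u + 16v + 28)
(u₁, v₁) = (-2, 1) − 0.25·(-6, 28) = (-0.5, -6)
(u₂, v₂) = (-0.5, -6) − 0.25·(-32, -72) = (7.5, 12)
J(7.5, 12) = 2994.5

2994.5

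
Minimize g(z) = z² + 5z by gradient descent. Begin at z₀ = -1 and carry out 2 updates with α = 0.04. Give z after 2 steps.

-1.2304

g′(z) = 2z + 5
z₁ = -1 − 0.04·3 = -1.12
z₂ = -1.12 − 0.04·2.76 = -1.2304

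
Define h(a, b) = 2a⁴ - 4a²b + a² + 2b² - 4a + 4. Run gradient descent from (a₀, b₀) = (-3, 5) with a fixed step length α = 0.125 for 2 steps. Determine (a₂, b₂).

∇h = (8a³ - 8ab + 2a - 4, -4a² + 4b)
(a₁, b₁) = (-3, 5) − 0.125·(-106, -16) = (10.25, 7)
(a₂, b₂) = (10.25, 7) − 0.125·(8057.625, -392.25) = (-996.953125, 56.03125)

(-996.953125, 56.03125)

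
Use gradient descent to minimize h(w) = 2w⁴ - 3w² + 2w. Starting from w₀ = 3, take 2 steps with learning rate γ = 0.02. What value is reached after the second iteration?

h′(w) = 8w³ - 6w + 2
Step 1: h′(3) = 200; w₁ = 3 − 0.02·200 = -1
Step 2: h′(-1) = 0; w₂ = -1 − 0.02·0 = -1

-1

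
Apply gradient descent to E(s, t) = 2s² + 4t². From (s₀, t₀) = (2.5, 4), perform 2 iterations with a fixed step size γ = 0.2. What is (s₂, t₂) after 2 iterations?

∇E = (4s, 8t)
Step 1: at (2.5, 4), ∇E = (10, 32) → (2.5, 4) − 0.2·(10, 32) = (0.5, -2.4)
Step 2: at (0.5, -2.4), ∇E = (2, -19.2) → (0.5, -2.4) − 0.2·(2, -19.2) = (0.1, 1.44)

(0.1, 1.44)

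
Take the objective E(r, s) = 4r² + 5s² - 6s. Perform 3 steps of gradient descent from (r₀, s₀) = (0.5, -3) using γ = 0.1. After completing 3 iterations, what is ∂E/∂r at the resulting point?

0.032

∇E = (8r, 10s - 6)
Step 1: at (0.5, -3), ∇E = (4, -36) → (0.5, -3) − 0.1·(4, -36) = (0.1, 0.6)
Step 2: at (0.1, 0.6), ∇E = (0.8, 0) → (0.1, 0.6) − 0.1·(0.8, 0) = (0.02, 0.6)
Step 3: at (0.02, 0.6), ∇E = (0.16, 0) → (0.02, 0.6) − 0.1·(0.16, 0) = (0.004, 0.6)
∂E/∂r at (0.004, 0.6) = 0.032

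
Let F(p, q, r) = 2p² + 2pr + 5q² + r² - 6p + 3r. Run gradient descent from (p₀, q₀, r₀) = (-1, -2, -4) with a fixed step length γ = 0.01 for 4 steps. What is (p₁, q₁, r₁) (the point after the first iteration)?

(-0.82, -1.8, -3.93)

∇F = (4p + 2r - 6, 10q, 2p + 2r + 3)
(p₁, q₁, r₁) = (-1, -2, -4) − 0.01·(-18, -20, -7) = (-0.82, -1.8, -3.93)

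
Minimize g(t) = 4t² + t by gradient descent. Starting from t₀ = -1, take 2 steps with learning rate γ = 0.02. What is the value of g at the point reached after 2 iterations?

g′(t) = 8t + 1
t₁ = -1 − 0.02·(-7) = -0.86
t₂ = -0.86 − 0.02·(-5.88) = -0.7424
g(-0.7424) = 1.46223104

1.46223104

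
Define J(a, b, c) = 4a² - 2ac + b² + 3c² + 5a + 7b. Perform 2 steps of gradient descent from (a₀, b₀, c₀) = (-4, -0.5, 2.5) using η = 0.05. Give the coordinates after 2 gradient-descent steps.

∇J = (8a - 2c + 5, 2b + 7, -2a + 6c)
Step 1: at (-4, -0.5, 2.5), ∇J = (-32, 6, 23) → (-4, -0.5, 2.5) − 0.05·(-32, 6, 23) = (-2.4, -0.8, 1.35)
Step 2: at (-2.4, -0.8, 1.35), ∇J = (-16.9, 5.4, 12.9) → (-2.4, -0.8, 1.35) − 0.05·(-16.9, 5.4, 12.9) = (-1.555, -1.07, 0.705)

(-1.555, -1.07, 0.705)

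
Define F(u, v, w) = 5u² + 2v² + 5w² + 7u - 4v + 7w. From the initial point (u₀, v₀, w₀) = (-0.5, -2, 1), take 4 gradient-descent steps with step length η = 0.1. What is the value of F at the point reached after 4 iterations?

∇F = (10u + 7, 4v - 4, 10w + 7)
Step 1: at (-0.5, -2, 1), ∇F = (2, -12, 17) → (-0.5, -2, 1) − 0.1·(2, -12, 17) = (-0.7, -0.8, -0.7)
Step 2: at (-0.7, -0.8, -0.7), ∇F = (0, -7.2, 0) → (-0.7, -0.8, -0.7) − 0.1·(0, -7.2, 0) = (-0.7, -0.08, -0.7)
Step 3: at (-0.7, -0.08, -0.7), ∇F = (0, -4.32, 0) → (-0.7, -0.08, -0.7) − 0.1·(0, -4.32, 0) = (-0.7, 0.352, -0.7)
Step 4: at (-0.7, 0.352, -0.7), ∇F = (0, -2.592, 0) → (-0.7, 0.352, -0.7) − 0.1·(0, -2.592, 0) = (-0.7, 0.6112, -0.7)
F(-0.7, 0.6112, -0.7) = -6.59766912

-6.59766912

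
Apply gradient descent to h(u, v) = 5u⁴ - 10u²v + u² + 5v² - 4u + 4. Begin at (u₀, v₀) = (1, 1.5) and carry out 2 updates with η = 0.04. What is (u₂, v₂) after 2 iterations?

(0.4673664, 1.65616)

∇h = (20u³ - 20uv + 2u - 4, -10u² + 10v)
Step 1: at (1, 1.5), ∇h = (-12, 5) → (1, 1.5) − 0.04·(-12, 5) = (1.48, 1.3)
Step 2: at (1.48, 1.3), ∇h = (25.31584, -8.904) → (1.48, 1.3) − 0.04·(25.31584, -8.904) = (0.4673664, 1.65616)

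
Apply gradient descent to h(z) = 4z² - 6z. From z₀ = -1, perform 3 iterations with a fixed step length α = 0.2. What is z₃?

1.128

h′(z) = 8z - 6
z₁ = -1 − 0.2·(-14) = 1.8
z₂ = 1.8 − 0.2·8.4 = 0.12
z₃ = 0.12 − 0.2·(-5.04) = 1.128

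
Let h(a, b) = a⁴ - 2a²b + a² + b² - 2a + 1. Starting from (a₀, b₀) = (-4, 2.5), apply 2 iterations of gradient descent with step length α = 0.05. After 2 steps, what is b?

∇h = (4a³ - 4ab + 2a - 2, -2a² + 2b)
(a₁, b₁) = (-4, 2.5) − 0.05·(-226, -27) = (7.3, 3.85)
(a₂, b₂) = (7.3, 3.85) − 0.05·(1456.248, -98.88) = (-65.5124, 8.794)
b = 8.794

8.794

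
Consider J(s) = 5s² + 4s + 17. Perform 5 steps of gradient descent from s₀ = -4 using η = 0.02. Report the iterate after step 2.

-2.704

J′(s) = 10s + 4
Step 1: J′(-4) = -36; s₁ = -4 − 0.02·(-36) = -3.28
Step 2: J′(-3.28) = -28.8; s₂ = -3.28 − 0.02·(-28.8) = -2.704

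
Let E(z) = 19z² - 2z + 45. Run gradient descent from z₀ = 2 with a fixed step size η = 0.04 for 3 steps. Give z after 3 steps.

-0.221184

E′(z) = 38z - 2
z₁ = 2 − 0.04·74 = -0.96
z₂ = -0.96 − 0.04·(-38.48) = 0.5792
z₃ = 0.5792 − 0.04·20.0096 = -0.221184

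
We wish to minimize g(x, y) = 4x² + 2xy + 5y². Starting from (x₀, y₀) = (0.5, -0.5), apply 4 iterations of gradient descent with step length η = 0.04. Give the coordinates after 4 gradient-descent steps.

∇g = (8x + 2y, 2x + 10y)
(x₁, y₁) = (0.5, -0.5) − 0.04·(3, -4) = (0.38, -0.34)
(x₂, y₂) = (0.38, -0.34) − 0.04·(2.36, -2.64) = (0.2856, -0.2344)
(x₃, y₃) = (0.2856, -0.2344) − 0.04·(1.816, -1.7728) = (0.21296, -0.163488)
(x₄, y₄) = (0.21296, -0.163488) − 0.04·(1.376704, -1.20896) = (0.15789184, -0.1151296)

(0.15789184, -0.1151296)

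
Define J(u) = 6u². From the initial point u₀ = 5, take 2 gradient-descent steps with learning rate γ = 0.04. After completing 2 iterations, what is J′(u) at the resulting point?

J′(u) = 12u
u₁ = 5 − 0.04·60 = 2.6
u₂ = 2.6 − 0.04·31.2 = 1.352
J′(u) at (1.352) = 16.224

16.224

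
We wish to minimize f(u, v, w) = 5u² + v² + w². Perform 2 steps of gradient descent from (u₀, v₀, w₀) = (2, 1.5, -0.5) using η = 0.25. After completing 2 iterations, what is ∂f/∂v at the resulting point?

∇f = (10u, 2v, 2w)
(u₁, v₁, w₁) = (2, 1.5, -0.5) − 0.25·(20, 3, -1) = (-3, 0.75, -0.25)
(u₂, v₂, w₂) = (-3, 0.75, -0.25) − 0.25·(-30, 1.5, -0.5) = (4.5, 0.375, -0.125)
∂f/∂v at (4.5, 0.375, -0.125) = 0.75

0.75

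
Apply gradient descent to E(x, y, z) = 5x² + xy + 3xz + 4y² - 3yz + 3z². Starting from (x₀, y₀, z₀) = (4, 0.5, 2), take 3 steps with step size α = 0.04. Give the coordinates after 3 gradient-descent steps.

(0.592288, 0.255904, 0.382112)

∇E = (10x + y + 3z, x + 8y - 3z, 3x - 3y + 6z)
(x₁, y₁, z₁) = (4, 0.5, 2) − 0.04·(46.5, 2, 22.5) = (2.14, 0.42, 1.1)
(x₂, y₂, z₂) = (2.14, 0.42, 1.1) − 0.04·(25.12, 2.2, 11.76) = (1.1352, 0.332, 0.6296)
(x₃, y₃, z₃) = (1.1352, 0.332, 0.6296) − 0.04·(13.5728, 1.9024, 6.1872) = (0.592288, 0.255904, 0.382112)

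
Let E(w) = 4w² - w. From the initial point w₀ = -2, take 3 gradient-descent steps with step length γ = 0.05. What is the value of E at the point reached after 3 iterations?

0.780224

E′(w) = 8w - 1
w₁ = -2 − 0.05·(-17) = -1.15
w₂ = -1.15 − 0.05·(-10.2) = -0.64
w₃ = -0.64 − 0.05·(-6.12) = -0.334
E(-0.334) = 0.780224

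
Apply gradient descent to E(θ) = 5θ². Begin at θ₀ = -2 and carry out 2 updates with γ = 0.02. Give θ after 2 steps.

-1.28

E′(θ) = 10θ
θ₁ = -2 − 0.02·(-20) = -1.6
θ₂ = -1.6 − 0.02·(-16) = -1.28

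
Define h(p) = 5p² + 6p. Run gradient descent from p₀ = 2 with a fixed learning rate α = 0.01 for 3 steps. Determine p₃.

h′(p) = 10p + 6
p₁ = 2 − 0.01·26 = 1.74
p₂ = 1.74 − 0.01·23.4 = 1.506
p₃ = 1.506 − 0.01·21.06 = 1.2954

1.2954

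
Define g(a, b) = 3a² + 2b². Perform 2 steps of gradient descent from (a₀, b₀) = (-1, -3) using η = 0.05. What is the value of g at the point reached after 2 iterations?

8.0931

∇g = (6a, 4b)
(a₁, b₁) = (-1, -3) − 0.05·(-6, -12) = (-0.7, -2.4)
(a₂, b₂) = (-0.7, -2.4) − 0.05·(-4.2, -9.6) = (-0.49, -1.92)
g(-0.49, -1.92) = 8.0931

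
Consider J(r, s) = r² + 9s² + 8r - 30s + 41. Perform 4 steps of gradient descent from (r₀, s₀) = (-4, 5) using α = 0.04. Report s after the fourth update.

∇J = (2r + 8, 18s - 30)
Step 1: at (-4, 5), ∇J = (0, 60) → (-4, 5) − 0.04·(0, 60) = (-4, 2.6)
Step 2: at (-4, 2.6), ∇J = (0, 16.8) → (-4, 2.6) − 0.04·(0, 16.8) = (-4, 1.928)
Step 3: at (-4, 1.928), ∇J = (0, 4.704) → (-4, 1.928) − 0.04·(0, 4.704) = (-4, 1.73984)
Step 4: at (-4, 1.73984), ∇J = (0, 1.31712) → (-4, 1.73984) − 0.04·(0, 1.31712) = (-4, 1.6871552)
s = 1.6871552

1.6871552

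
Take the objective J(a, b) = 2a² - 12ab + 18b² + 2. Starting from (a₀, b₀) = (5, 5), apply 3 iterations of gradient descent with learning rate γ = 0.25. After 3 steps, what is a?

∇J = (4a - 12b, -12a + 36b)
(a₁, b₁) = (5, 5) − 0.25·(-40, 120) = (15, -25)
(a₂, b₂) = (15, -25) − 0.25·(360, -1080) = (-75, 245)
(a₃, b₃) = (-75, 245) − 0.25·(-3240, 9720) = (735, -2185)
a = 735

735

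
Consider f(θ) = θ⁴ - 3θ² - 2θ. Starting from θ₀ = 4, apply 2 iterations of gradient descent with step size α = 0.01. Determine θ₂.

1.62548

f′(θ) = 4θ³ - 6θ - 2
Step 1: f′(4) = 230; θ₁ = 4 − 0.01·230 = 1.7
Step 2: f′(1.7) = 7.452; θ₂ = 1.7 − 0.01·7.452 = 1.62548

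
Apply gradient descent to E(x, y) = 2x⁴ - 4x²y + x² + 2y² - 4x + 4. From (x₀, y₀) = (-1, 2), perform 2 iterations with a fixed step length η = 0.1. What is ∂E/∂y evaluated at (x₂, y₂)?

∇E = (8x³ - 8xy + 2x - 4, -4x² + 4y)
Step 1: at (-1, 2), ∇E = (2, 4) → (-1, 2) − 0.1·(2, 4) = (-1.2, 1.6)
Step 2: at (-1.2, 1.6), ∇E = (-4.864, 0.64) → (-1.2, 1.6) − 0.1·(-4.864, 0.64) = (-0.7136, 1.536)
∂E/∂y at (-0.7136, 1.536) = 4.10710016

4.10710016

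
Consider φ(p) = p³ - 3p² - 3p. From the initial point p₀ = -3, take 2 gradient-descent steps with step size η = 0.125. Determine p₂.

φ′(p) = 3p² - 6p - 3
p₁ = -3 − 0.125·42 = -8.25
p₂ = -8.25 − 0.125·250.6875 = -39.5859375

-39.5859375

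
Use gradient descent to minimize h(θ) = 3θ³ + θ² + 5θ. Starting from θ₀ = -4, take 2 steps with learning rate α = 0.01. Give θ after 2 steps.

h′(θ) = 9θ² + 2θ + 5
θ₁ = -4 − 0.01·141 = -5.41
θ₂ = -5.41 − 0.01·257.5929 = -7.985929

-7.985929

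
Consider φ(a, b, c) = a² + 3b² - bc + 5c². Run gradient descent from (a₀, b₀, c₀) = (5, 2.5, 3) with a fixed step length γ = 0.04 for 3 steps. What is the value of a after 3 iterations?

∇φ = (2a, 6b - c, -b + 10c)
Step 1: at (5, 2.5, 3), ∇φ = (10, 12, 27.5) → (5, 2.5, 3) − 0.04·(10, 12, 27.5) = (4.6, 2.02, 1.9)
Step 2: at (4.6, 2.02, 1.9), ∇φ = (9.2, 10.22, 16.98) → (4.6, 2.02, 1.9) − 0.04·(9.2, 10.22, 16.98) = (4.232, 1.6112, 1.2208)
Step 3: at (4.232, 1.6112, 1.2208), ∇φ = (8.464, 8.4464, 10.5968) → (4.232, 1.6112, 1.2208) − 0.04·(8.464, 8.4464, 10.5968) = (3.89344, 1.273344, 0.796928)
a = 3.89344

3.89344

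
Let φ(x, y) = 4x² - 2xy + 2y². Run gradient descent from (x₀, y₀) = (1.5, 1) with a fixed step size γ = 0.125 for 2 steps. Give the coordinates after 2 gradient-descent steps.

(0.21875, 0.5)

∇φ = (8x - 2y, -2x + 4y)
Step 1: at (1.5, 1), ∇φ = (10, 1) → (1.5, 1) − 0.125·(10, 1) = (0.25, 0.875)
Step 2: at (0.25, 0.875), ∇φ = (0.25, 3) → (0.25, 0.875) − 0.125·(0.25, 3) = (0.21875, 0.5)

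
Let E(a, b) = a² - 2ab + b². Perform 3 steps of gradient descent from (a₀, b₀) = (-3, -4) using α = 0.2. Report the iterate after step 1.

∇E = (2a - 2b, -2a + 2b)
(a₁, b₁) = (-3, -4) − 0.2·(2, -2) = (-3.4, -3.6)

(-3.4, -3.6)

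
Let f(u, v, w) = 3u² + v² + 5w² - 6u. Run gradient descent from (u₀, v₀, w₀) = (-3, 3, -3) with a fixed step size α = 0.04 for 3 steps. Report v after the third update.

∇f = (6u - 6, 2v, 10w)
(u₁, v₁, w₁) = (-3, 3, -3) − 0.04·(-24, 6, -30) = (-2.04, 2.76, -1.8)
(u₂, v₂, w₂) = (-2.04, 2.76, -1.8) − 0.04·(-18.24, 5.52, -18) = (-1.3104, 2.5392, -1.08)
(u₃, v₃, w₃) = (-1.3104, 2.5392, -1.08) − 0.04·(-13.8624, 5.0784, -10.8) = (-0.755904, 2.336064, -0.648)
v = 2.336064

2.336064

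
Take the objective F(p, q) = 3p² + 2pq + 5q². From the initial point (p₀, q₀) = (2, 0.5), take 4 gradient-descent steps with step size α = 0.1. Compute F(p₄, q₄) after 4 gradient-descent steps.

0.02095936

∇F = (6p + 2q, 2p + 10q)
(p₁, q₁) = (2, 0.5) − 0.1·(13, 9) = (0.7, -0.4)
(p₂, q₂) = (0.7, -0.4) − 0.1·(3.4, -2.6) = (0.36, -0.14)
(p₃, q₃) = (0.36, -0.14) − 0.1·(1.88, -0.68) = (0.172, -0.072)
(p₄, q₄) = (0.172, -0.072) − 0.1·(0.888, -0.376) = (0.0832, -0.0344)
F(0.0832, -0.0344) = 0.02095936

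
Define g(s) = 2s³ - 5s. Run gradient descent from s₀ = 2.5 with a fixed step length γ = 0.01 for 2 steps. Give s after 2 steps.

g′(s) = 6s² - 5
Step 1: g′(2.5) = 32.5; s₁ = 2.5 − 0.01·32.5 = 2.175
Step 2: g′(2.175) = 23.38375; s₂ = 2.175 − 0.01·23.38375 = 1.9411625

1.9411625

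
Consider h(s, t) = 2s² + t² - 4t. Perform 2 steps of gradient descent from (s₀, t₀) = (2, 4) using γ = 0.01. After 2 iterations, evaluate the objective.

∇h = (4s, 2t - 4)
Step 1: at (2, 4), ∇h = (8, 4) → (2, 4) − 0.01·(8, 4) = (1.92, 3.96)
Step 2: at (1.92, 3.96), ∇h = (7.68, 3.92) → (1.92, 3.96) − 0.01·(7.68, 3.92) = (1.8432, 3.9208)
h(1.8432, 3.9208) = 6.48424512

6.48424512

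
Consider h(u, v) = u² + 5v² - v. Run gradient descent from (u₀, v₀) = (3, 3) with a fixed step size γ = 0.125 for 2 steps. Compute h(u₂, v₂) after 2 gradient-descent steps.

∇h = (2u, 10v - 1)
Step 1: at (3, 3), ∇h = (6, 29) → (3, 3) − 0.125·(6, 29) = (2.25, -0.625)
Step 2: at (2.25, -0.625), ∇h = (4.5, -7.25) → (2.25, -0.625) − 0.125·(4.5, -7.25) = (1.6875, 0.28125)
h(1.6875, 0.28125) = 2.9619140625

2.9619140625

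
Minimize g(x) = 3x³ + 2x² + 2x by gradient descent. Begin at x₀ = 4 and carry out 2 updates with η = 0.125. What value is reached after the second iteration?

g′(x) = 9x² + 4x + 2
x₁ = 4 − 0.125·162 = -16.25
x₂ = -16.25 − 0.125·2313.5625 = -305.4453125

-305.4453125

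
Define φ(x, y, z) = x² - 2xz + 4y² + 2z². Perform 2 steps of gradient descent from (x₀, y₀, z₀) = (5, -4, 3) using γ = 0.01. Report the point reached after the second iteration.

∇φ = (2x - 2z, 8y, -2x + 4z)
Step 1: at (5, -4, 3), ∇φ = (4, -32, 2) → (5, -4, 3) − 0.01·(4, -32, 2) = (4.96, -3.68, 2.98)
Step 2: at (4.96, -3.68, 2.98), ∇φ = (3.96, -29.44, 2) → (4.96, -3.68, 2.98) − 0.01·(3.96, -29.44, 2) = (4.9204, -3.3856, 2.96)

(4.9204, -3.3856, 2.96)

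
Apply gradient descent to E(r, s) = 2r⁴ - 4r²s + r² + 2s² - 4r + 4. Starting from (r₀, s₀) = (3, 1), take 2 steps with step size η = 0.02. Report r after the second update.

∇E = (8r³ - 8rs + 2r - 4, -4r² + 4s)
Step 1: at (3, 1), ∇E = (194, -32) → (3, 1) − 0.02·(194, -32) = (-0.88, 1.64)
Step 2: at (-0.88, 1.64), ∇E = (0.333824, 3.4624) → (-0.88, 1.64) − 0.02·(0.333824, 3.4624) = (-0.88667648, 1.570752)
r = -0.88667648

-0.88667648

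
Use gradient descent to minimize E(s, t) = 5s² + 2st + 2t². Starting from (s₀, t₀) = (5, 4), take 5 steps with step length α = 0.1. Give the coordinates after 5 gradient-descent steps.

∇E = (10s + 2t, 2s + 4t)
(s₁, t₁) = (5, 4) − 0.1·(58, 26) = (-0.8, 1.4)
(s₂, t₂) = (-0.8, 1.4) − 0.1·(-5.2, 4) = (-0.28, 1)
(s₃, t₃) = (-0.28, 1) − 0.1·(-0.8, 3.44) = (-0.2, 0.656)
(s₄, t₄) = (-0.2, 0.656) − 0.1·(-0.688, 2.224) = (-0.1312, 0.4336)
(s₅, t₅) = (-0.1312, 0.4336) − 0.1·(-0.4448, 1.472) = (-0.08672, 0.2864)

(-0.08672, 0.2864)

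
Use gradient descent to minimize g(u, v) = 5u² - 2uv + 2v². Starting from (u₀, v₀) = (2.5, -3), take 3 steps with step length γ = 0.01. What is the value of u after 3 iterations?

1.6695

∇g = (10u - 2v, -2u + 4v)
(u₁, v₁) = (2.5, -3) − 0.01·(31, -17) = (2.19, -2.83)
(u₂, v₂) = (2.19, -2.83) − 0.01·(27.56, -15.7) = (1.9144, -2.673)
(u₃, v₃) = (1.9144, -2.673) − 0.01·(24.49, -14.5208) = (1.6695, -2.527792)
u = 1.6695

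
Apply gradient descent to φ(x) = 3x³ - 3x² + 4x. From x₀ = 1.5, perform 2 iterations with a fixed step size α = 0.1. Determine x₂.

-0.4405625

φ′(x) = 9x² - 6x + 4
Step 1: φ′(1.5) = 15.25; x₁ = 1.5 − 0.1·15.25 = -0.025
Step 2: φ′(-0.025) = 4.155625; x₂ = -0.025 − 0.1·4.155625 = -0.4405625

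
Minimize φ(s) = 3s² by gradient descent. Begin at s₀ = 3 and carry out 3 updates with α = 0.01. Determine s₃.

2.491752

φ′(s) = 6s
s₁ = 3 − 0.01·18 = 2.82
s₂ = 2.82 − 0.01·16.92 = 2.6508
s₃ = 2.6508 − 0.01·15.9048 = 2.491752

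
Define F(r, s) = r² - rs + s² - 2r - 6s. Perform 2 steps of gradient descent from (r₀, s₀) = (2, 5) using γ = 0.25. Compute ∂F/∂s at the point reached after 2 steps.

∇F = (2r - s - 2, -r + 2s - 6)
Step 1: at (2, 5), ∇F = (-3, 2) → (2, 5) − 0.25·(-3, 2) = (2.75, 4.5)
Step 2: at (2.75, 4.5), ∇F = (-1, 0.25) → (2.75, 4.5) − 0.25·(-1, 0.25) = (3, 4.4375)
∂F/∂s at (3, 4.4375) = -0.125

-0.125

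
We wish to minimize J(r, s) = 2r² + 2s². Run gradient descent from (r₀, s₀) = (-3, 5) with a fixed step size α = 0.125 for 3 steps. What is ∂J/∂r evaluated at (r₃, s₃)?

∇J = (4r, 4s)
(r₁, s₁) = (-3, 5) − 0.125·(-12, 20) = (-1.5, 2.5)
(r₂, s₂) = (-1.5, 2.5) − 0.125·(-6, 10) = (-0.75, 1.25)
(r₃, s₃) = (-0.75, 1.25) − 0.125·(-3, 5) = (-0.375, 0.625)
∂J/∂r at (-0.375, 0.625) = -1.5

-1.5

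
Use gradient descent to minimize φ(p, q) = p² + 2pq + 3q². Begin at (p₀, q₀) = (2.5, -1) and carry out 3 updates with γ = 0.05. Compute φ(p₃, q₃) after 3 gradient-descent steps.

∇φ = (2p + 2q, 2p + 6q)
Step 1: at (2.5, -1), ∇φ = (3, -1) → (2.5, -1) − 0.05·(3, -1) = (2.35, -0.95)
Step 2: at (2.35, -0.95), ∇φ = (2.8, -1) → (2.35, -0.95) − 0.05·(2.8, -1) = (2.21, -0.9)
Step 3: at (2.21, -0.9), ∇φ = (2.62, -0.98) → (2.21, -0.9) − 0.05·(2.62, -0.98) = (2.079, -0.851)
φ(2.079, -0.851) = 2.956386

2.956386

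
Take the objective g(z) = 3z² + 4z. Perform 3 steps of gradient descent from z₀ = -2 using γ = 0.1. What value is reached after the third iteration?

g′(z) = 6z + 4
z₁ = -2 − 0.1·(-8) = -1.2
z₂ = -1.2 − 0.1·(-3.2) = -0.88
z₃ = -0.88 − 0.1·(-1.28) = -0.752

-0.752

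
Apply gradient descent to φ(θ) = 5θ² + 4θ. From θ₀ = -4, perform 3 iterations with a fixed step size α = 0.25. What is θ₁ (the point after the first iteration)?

φ′(θ) = 10θ + 4
θ₁ = -4 − 0.25·(-36) = 5

5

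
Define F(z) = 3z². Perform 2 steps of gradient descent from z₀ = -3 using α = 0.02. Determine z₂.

F′(z) = 6z
Step 1: F′(-3) = -18; z₁ = -3 − 0.02·(-18) = -2.64
Step 2: F′(-2.64) = -15.84; z₂ = -2.64 − 0.02·(-15.84) = -2.3232

-2.3232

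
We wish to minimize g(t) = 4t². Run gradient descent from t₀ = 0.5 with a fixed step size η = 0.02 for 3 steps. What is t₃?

0.296352

g′(t) = 8t
t₁ = 0.5 − 0.02·4 = 0.42
t₂ = 0.42 − 0.02·3.36 = 0.3528
t₃ = 0.3528 − 0.02·2.8224 = 0.296352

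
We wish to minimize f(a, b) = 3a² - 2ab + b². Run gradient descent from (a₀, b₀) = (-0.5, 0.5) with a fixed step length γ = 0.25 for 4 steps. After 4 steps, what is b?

∇f = (6a - 2b, -2a + 2b)
Step 1: at (-0.5, 0.5), ∇f = (-4, 2) → (-0.5, 0.5) − 0.25·(-4, 2) = (0.5, 0)
Step 2: at (0.5, 0), ∇f = (3, -1) → (0.5, 0) − 0.25·(3, -1) = (-0.25, 0.25)
Step 3: at (-0.25, 0.25), ∇f = (-2, 1) → (-0.25, 0.25) − 0.25·(-2, 1) = (0.25, 0)
Step 4: at (0.25, 0), ∇f = (1.5, -0.5) → (0.25, 0) − 0.25·(1.5, -0.5) = (-0.125, 0.125)
b = 0.125

0.125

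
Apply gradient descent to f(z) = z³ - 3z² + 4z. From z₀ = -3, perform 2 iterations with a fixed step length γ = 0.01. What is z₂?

-4.104803

f′(z) = 3z² - 6z + 4
Step 1: f′(-3) = 49; z₁ = -3 − 0.01·49 = -3.49
Step 2: f′(-3.49) = 61.4803; z₂ = -3.49 − 0.01·61.4803 = -4.104803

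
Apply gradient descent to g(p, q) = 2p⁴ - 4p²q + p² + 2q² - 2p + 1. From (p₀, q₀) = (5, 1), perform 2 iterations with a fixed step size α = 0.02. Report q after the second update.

∇g = (8p³ - 8pq + 2p - 2, -4p² + 4q)
(p₁, q₁) = (5, 1) − 0.02·(968, -96) = (-14.36, 2.92)
(p₂, q₂) = (-14.36, 2.92) − 0.02·(-23384.629248, -813.1584) = (453.33258496, 19.183168)
q = 19.183168

19.183168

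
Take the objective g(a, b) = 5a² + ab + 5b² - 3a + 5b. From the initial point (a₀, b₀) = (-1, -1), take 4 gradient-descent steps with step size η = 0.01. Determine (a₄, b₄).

(-0.52162626, -0.80095994)

∇g = (10a + b - 3, a + 10b + 5)
(a₁, b₁) = (-1, -1) − 0.01·(-14, -6) = (-0.86, -0.94)
(a₂, b₂) = (-0.86, -0.94) − 0.01·(-12.54, -5.26) = (-0.7346, -0.8874)
(a₃, b₃) = (-0.7346, -0.8874) − 0.01·(-11.2334, -4.6086) = (-0.622266, -0.841314)
(a₄, b₄) = (-0.622266, -0.841314) − 0.01·(-10.063974, -4.035406) = (-0.52162626, -0.80095994)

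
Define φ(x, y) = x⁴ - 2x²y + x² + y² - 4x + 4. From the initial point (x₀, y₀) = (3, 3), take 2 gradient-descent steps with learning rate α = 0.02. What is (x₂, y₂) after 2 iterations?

(1.65223936, 3.202816)

∇φ = (4x³ - 4xy + 2x - 4, -2x² + 2y)
Step 1: at (3, 3), ∇φ = (74, -12) → (3, 3) − 0.02·(74, -12) = (1.52, 3.24)
Step 2: at (1.52, 3.24), ∇φ = (-6.611968, 1.8592) → (1.52, 3.24) − 0.02·(-6.611968, 1.8592) = (1.65223936, 3.202816)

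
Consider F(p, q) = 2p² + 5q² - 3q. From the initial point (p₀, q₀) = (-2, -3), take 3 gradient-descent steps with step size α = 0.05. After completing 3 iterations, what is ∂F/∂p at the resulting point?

-4.096

∇F = (4p, 10q - 3)
(p₁, q₁) = (-2, -3) − 0.05·(-8, -33) = (-1.6, -1.35)
(p₂, q₂) = (-1.6, -1.35) − 0.05·(-6.4, -16.5) = (-1.28, -0.525)
(p₃, q₃) = (-1.28, -0.525) − 0.05·(-5.12, -8.25) = (-1.024, -0.1125)
∂F/∂p at (-1.024, -0.1125) = -4.096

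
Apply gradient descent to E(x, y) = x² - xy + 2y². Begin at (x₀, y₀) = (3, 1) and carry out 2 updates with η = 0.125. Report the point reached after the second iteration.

(1.890625, 0.734375)

∇E = (2x - y, -x + 4y)
Step 1: at (3, 1), ∇E = (5, 1) → (3, 1) − 0.125·(5, 1) = (2.375, 0.875)
Step 2: at (2.375, 0.875), ∇E = (3.875, 1.125) → (2.375, 0.875) − 0.125·(3.875, 1.125) = (1.890625, 0.734375)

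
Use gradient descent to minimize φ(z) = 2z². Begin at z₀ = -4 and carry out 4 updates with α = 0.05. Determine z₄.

-1.6384

φ′(z) = 4z
z₁ = -4 − 0.05·(-16) = -3.2
z₂ = -3.2 − 0.05·(-12.8) = -2.56
z₃ = -2.56 − 0.05·(-10.24) = -2.048
z₄ = -2.048 − 0.05·(-8.192) = -1.6384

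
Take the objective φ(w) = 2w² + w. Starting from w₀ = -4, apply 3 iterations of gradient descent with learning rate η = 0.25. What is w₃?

φ′(w) = 4w + 1
w₁ = -4 − 0.25·(-15) = -0.25
w₂ = -0.25 − 0.25·0 = -0.25
w₃ = -0.25 − 0.25·0 = -0.25

-0.25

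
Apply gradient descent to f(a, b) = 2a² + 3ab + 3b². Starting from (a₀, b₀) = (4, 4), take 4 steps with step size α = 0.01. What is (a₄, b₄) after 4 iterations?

(3.005025, 2.730361)

∇f = (4a + 3b, 3a + 6b)
Step 1: at (4, 4), ∇f = (28, 36) → (4, 4) − 0.01·(28, 36) = (3.72, 3.64)
Step 2: at (3.72, 3.64), ∇f = (25.8, 33) → (3.72, 3.64) − 0.01·(25.8, 33) = (3.462, 3.31)
Step 3: at (3.462, 3.31), ∇f = (23.778, 30.246) → (3.462, 3.31) − 0.01·(23.778, 30.246) = (3.22422, 3.00754)
Step 4: at (3.22422, 3.00754), ∇f = (21.9195, 27.7179) → (3.22422, 3.00754) − 0.01·(21.9195, 27.7179) = (3.005025, 2.730361)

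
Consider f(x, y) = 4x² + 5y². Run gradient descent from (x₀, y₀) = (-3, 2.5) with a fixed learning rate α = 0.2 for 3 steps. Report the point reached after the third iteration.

(0.648, -2.5)

∇f = (8x, 10y)
(x₁, y₁) = (-3, 2.5) − 0.2·(-24, 25) = (1.8, -2.5)
(x₂, y₂) = (1.8, -2.5) − 0.2·(14.4, -25) = (-1.08, 2.5)
(x₃, y₃) = (-1.08, 2.5) − 0.2·(-8.64, 25) = (0.648, -2.5)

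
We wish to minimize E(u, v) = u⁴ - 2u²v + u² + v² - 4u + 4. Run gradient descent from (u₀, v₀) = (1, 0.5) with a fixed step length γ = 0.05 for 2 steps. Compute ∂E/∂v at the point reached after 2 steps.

∇E = (4u³ - 4uv + 2u - 4, -2u² + 2v)
Step 1: at (1, 0.5), ∇E = (0, -1) → (1, 0.5) − 0.05·(0, -1) = (1, 0.55)
Step 2: at (1, 0.55), ∇E = (-0.2, -0.9) → (1, 0.55) − 0.05·(-0.2, -0.9) = (1.01, 0.595)
∂E/∂v at (1.01, 0.595) = -0.8502

-0.8502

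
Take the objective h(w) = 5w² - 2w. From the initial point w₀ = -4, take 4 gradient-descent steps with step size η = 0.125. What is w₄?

h′(w) = 10w - 2
w₁ = -4 − 0.125·(-42) = 1.25
w₂ = 1.25 − 0.125·10.5 = -0.0625
w₃ = -0.0625 − 0.125·(-2.625) = 0.265625
w₄ = 0.265625 − 0.125·0.65625 = 0.18359375

0.18359375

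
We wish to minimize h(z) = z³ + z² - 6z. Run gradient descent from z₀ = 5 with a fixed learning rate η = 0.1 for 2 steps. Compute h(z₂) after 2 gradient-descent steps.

h′(z) = 3z² + 2z - 6
Step 1: h′(5) = 79; z₁ = 5 − 0.1·79 = -2.9
Step 2: h′(-2.9) = 13.43; z₂ = -2.9 − 0.1·13.43 = -4.243
h(-4.243) = -32.925887907

-32.925887907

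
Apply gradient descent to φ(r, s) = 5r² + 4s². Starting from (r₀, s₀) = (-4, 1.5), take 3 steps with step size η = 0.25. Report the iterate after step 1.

∇φ = (10r, 8s)
Step 1: at (-4, 1.5), ∇φ = (-40, 12) → (-4, 1.5) − 0.25·(-40, 12) = (6, -1.5)

(6, -1.5)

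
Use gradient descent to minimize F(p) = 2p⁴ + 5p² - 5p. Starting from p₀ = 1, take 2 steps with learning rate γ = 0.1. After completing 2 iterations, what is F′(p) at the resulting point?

F′(p) = 8p³ + 10p - 5
p₁ = 1 − 0.1·13 = -0.3
p₂ = -0.3 − 0.1·(-8.216) = 0.5216
F′(p) at (0.5216) = 1.351279341568

1.351279341568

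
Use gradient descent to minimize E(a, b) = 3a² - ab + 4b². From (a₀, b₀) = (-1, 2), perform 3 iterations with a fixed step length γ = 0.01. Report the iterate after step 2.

(-0.8465, 1.6744)

∇E = (6a - b, -a + 8b)
Step 1: at (-1, 2), ∇E = (-8, 17) → (-1, 2) − 0.01·(-8, 17) = (-0.92, 1.83)
Step 2: at (-0.92, 1.83), ∇E = (-7.35, 15.56) → (-0.92, 1.83) − 0.01·(-7.35, 15.56) = (-0.8465, 1.6744)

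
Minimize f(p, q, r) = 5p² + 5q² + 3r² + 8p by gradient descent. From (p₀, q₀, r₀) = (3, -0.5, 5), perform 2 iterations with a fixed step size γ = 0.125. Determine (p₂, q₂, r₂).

∇f = (10p + 8, 10q, 6r)
(p₁, q₁, r₁) = (3, -0.5, 5) − 0.125·(38, -5, 30) = (-1.75, 0.125, 1.25)
(p₂, q₂, r₂) = (-1.75, 0.125, 1.25) − 0.125·(-9.5, 1.25, 7.5) = (-0.5625, -0.03125, 0.3125)

(-0.5625, -0.03125, 0.3125)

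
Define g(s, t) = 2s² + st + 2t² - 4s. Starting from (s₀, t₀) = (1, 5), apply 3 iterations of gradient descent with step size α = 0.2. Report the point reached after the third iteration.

(0.896, -0.096)

∇g = (4s + t - 4, s + 4t)
(s₁, t₁) = (1, 5) − 0.2·(5, 21) = (0, 0.8)
(s₂, t₂) = (0, 0.8) − 0.2·(-3.2, 3.2) = (0.64, 0.16)
(s₃, t₃) = (0.64, 0.16) − 0.2·(-1.28, 1.28) = (0.896, -0.096)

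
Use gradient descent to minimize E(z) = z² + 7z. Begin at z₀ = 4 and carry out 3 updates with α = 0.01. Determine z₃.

3.55894

E′(z) = 2z + 7
Step 1: E′(4) = 15; z₁ = 4 − 0.01·15 = 3.85
Step 2: E′(3.85) = 14.7; z₂ = 3.85 − 0.01·14.7 = 3.703
Step 3: E′(3.703) = 14.406; z₃ = 3.703 − 0.01·14.406 = 3.55894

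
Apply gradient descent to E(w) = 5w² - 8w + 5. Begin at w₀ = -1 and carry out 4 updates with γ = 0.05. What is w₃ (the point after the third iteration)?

0.575

E′(w) = 10w - 8
Step 1: E′(-1) = -18; w₁ = -1 − 0.05·(-18) = -0.1
Step 2: E′(-0.1) = -9; w₂ = -0.1 − 0.05·(-9) = 0.35
Step 3: E′(0.35) = -4.5; w₃ = 0.35 − 0.05·(-4.5) = 0.575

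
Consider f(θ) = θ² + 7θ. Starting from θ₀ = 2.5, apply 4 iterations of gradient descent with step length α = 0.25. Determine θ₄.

-3.125

f′(θ) = 2θ + 7
θ₁ = 2.5 − 0.25·12 = -0.5
θ₂ = -0.5 − 0.25·6 = -2
θ₃ = -2 − 0.25·3 = -2.75
θ₄ = -2.75 − 0.25·1.5 = -3.125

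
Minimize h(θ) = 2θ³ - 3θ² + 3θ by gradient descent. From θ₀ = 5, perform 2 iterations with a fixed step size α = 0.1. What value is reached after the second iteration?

-43.954

h′(θ) = 6θ² - 6θ + 3
θ₁ = 5 − 0.1·123 = -7.3
θ₂ = -7.3 − 0.1·366.54 = -43.954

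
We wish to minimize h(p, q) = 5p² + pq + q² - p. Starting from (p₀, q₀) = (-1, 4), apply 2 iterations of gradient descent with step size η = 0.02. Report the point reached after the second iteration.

(-0.7452, 3.7228)

∇h = (10p + q - 1, p + 2q)
(p₁, q₁) = (-1, 4) − 0.02·(-7, 7) = (-0.86, 3.86)
(p₂, q₂) = (-0.86, 3.86) − 0.02·(-5.74, 6.86) = (-0.7452, 3.7228)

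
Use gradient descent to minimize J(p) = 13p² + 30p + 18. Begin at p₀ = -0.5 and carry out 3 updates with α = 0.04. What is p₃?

-1.153888

J′(p) = 26p + 30
p₁ = -0.5 − 0.04·17 = -1.18
p₂ = -1.18 − 0.04·(-0.68) = -1.1528
p₃ = -1.1528 − 0.04·0.0272 = -1.153888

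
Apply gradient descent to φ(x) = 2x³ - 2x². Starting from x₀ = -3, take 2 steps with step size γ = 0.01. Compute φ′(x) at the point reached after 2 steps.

φ′(x) = 6x² - 4x
x₁ = -3 − 0.01·66 = -3.66
x₂ = -3.66 − 0.01·95.0136 = -4.610136
φ′(x) at (-4.610136) = 145.960667630976

145.960667630976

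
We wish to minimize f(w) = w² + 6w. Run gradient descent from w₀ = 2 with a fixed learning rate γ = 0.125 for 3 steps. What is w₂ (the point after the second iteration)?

f′(w) = 2w + 6
Step 1: f′(2) = 10; w₁ = 2 − 0.125·10 = 0.75
Step 2: f′(0.75) = 7.5; w₂ = 0.75 − 0.125·7.5 = -0.1875

-0.1875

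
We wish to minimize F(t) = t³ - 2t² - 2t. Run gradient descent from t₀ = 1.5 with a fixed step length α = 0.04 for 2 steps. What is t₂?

1.5897

F′(t) = 3t² - 4t - 2
t₁ = 1.5 − 0.04·(-1.25) = 1.55
t₂ = 1.55 − 0.04·(-0.9925) = 1.5897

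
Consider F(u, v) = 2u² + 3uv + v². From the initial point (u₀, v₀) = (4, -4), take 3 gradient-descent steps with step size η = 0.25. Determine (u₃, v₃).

(3.5625, -5.1875)

∇F = (4u + 3v, 3u + 2v)
Step 1: at (4, -4), ∇F = (4, 4) → (4, -4) − 0.25·(4, 4) = (3, -5)
Step 2: at (3, -5), ∇F = (-3, -1) → (3, -5) − 0.25·(-3, -1) = (3.75, -4.75)
Step 3: at (3.75, -4.75), ∇F = (0.75, 1.75) → (3.75, -4.75) − 0.25·(0.75, 1.75) = (3.5625, -5.1875)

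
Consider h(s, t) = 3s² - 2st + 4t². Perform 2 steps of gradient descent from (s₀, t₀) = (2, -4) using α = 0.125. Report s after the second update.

∇h = (6s - 2t, -2s + 8t)
(s₁, t₁) = (2, -4) − 0.125·(20, -36) = (-0.5, 0.5)
(s₂, t₂) = (-0.5, 0.5) − 0.125·(-4, 5) = (0, -0.125)
s = 0

0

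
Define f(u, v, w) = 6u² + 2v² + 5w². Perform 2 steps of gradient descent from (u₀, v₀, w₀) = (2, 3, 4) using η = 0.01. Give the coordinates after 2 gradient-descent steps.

∇f = (12u, 4v, 10w)
(u₁, v₁, w₁) = (2, 3, 4) − 0.01·(24, 12, 40) = (1.76, 2.88, 3.6)
(u₂, v₂, w₂) = (1.76, 2.88, 3.6) − 0.01·(21.12, 11.52, 36) = (1.5488, 2.7648, 3.24)

(1.5488, 2.7648, 3.24)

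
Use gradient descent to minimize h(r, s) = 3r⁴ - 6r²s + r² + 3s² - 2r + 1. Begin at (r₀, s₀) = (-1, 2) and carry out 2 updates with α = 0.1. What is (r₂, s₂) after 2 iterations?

(2.7344, 2.504)

∇h = (12r³ - 12rs + 2r - 2, -6r² + 6s)
(r₁, s₁) = (-1, 2) − 0.1·(8, 6) = (-1.8, 1.4)
(r₂, s₂) = (-1.8, 1.4) − 0.1·(-45.344, -11.04) = (2.7344, 2.504)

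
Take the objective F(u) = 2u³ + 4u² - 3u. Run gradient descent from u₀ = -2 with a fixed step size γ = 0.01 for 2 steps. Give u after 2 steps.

-2.10815

F′(u) = 6u² + 8u - 3
Step 1: F′(-2) = 5; u₁ = -2 − 0.01·5 = -2.05
Step 2: F′(-2.05) = 5.815; u₂ = -2.05 − 0.01·5.815 = -2.10815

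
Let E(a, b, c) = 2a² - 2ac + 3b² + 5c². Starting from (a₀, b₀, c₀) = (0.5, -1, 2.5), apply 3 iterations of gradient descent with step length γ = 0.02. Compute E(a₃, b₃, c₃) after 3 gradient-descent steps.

∇E = (4a - 2c, 6b, -2a + 10c)
(a₁, b₁, c₁) = (0.5, -1, 2.5) − 0.02·(-3, -6, 24) = (0.56, -0.88, 2.02)
(a₂, b₂, c₂) = (0.56, -0.88, 2.02) − 0.02·(-1.8, -5.28, 19.08) = (0.596, -0.7744, 1.6384)
(a₃, b₃, c₃) = (0.596, -0.7744, 1.6384) − 0.02·(-0.8928, -4.6464, 15.192) = (0.613856, -0.681472, 1.33456)
E(0.613856, -0.681472, 1.33456) = 9.413647279104

9.413647279104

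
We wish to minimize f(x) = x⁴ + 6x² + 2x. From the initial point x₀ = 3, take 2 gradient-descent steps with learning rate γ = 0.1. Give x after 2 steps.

f′(x) = 4x³ + 12x + 2
x₁ = 3 − 0.1·146 = -11.6
x₂ = -11.6 − 0.1·(-6380.784) = 626.4784

626.4784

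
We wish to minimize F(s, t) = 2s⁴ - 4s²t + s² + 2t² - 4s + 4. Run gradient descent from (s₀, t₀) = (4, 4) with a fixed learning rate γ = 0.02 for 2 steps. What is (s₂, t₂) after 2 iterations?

∇F = (8s³ - 8st + 2s - 4, -4s² + 4t)
Step 1: at (4, 4), ∇F = (388, -48) → (4, 4) − 0.02·(388, -48) = (-3.76, 4.96)
Step 2: at (-3.76, 4.96), ∇F = (-287.582208, -36.7104) → (-3.76, 4.96) − 0.02·(-287.582208, -36.7104) = (1.99164416, 5.694208)

(1.99164416, 5.694208)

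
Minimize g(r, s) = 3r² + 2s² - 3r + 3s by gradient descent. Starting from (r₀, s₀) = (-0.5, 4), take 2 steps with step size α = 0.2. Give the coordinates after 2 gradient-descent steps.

∇g = (6r - 3, 4s + 3)
(r₁, s₁) = (-0.5, 4) − 0.2·(-6, 19) = (0.7, 0.2)
(r₂, s₂) = (0.7, 0.2) − 0.2·(1.2, 3.8) = (0.46, -0.56)

(0.46, -0.56)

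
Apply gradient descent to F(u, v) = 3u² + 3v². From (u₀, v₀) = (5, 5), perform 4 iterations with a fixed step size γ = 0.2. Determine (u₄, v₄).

∇F = (6u, 6v)
Step 1: at (5, 5), ∇F = (30, 30) → (5, 5) − 0.2·(30, 30) = (-1, -1)
Step 2: at (-1, -1), ∇F = (-6, -6) → (-1, -1) − 0.2·(-6, -6) = (0.2, 0.2)
Step 3: at (0.2, 0.2), ∇F = (1.2, 1.2) → (0.2, 0.2) − 0.2·(1.2, 1.2) = (-0.04, -0.04)
Step 4: at (-0.04, -0.04), ∇F = (-0.24, -0.24) → (-0.04, -0.04) − 0.2·(-0.24, -0.24) = (0.008, 0.008)

(0.008, 0.008)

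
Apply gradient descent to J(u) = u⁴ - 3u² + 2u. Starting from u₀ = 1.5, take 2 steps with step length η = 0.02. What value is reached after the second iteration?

1.28869176

J′(u) = 4u³ - 6u + 2
Step 1: J′(1.5) = 6.5; u₁ = 1.5 − 0.02·6.5 = 1.37
Step 2: J′(1.37) = 4.065412; u₂ = 1.37 − 0.02·4.065412 = 1.28869176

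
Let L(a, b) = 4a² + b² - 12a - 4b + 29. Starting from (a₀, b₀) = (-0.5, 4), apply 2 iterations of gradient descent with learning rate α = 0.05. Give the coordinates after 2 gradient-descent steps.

∇L = (8a - 12, 2b - 4)
Step 1: at (-0.5, 4), ∇L = (-16, 4) → (-0.5, 4) − 0.05·(-16, 4) = (0.3, 3.8)
Step 2: at (0.3, 3.8), ∇L = (-9.6, 3.6) → (0.3, 3.8) − 0.05·(-9.6, 3.6) = (0.78, 3.62)

(0.78, 3.62)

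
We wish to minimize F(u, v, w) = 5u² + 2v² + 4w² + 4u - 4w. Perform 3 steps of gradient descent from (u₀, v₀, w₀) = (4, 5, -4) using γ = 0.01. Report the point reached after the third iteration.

∇F = (10u + 4, 4v, 8w - 4)
Step 1: at (4, 5, -4), ∇F = (44, 20, -36) → (4, 5, -4) − 0.01·(44, 20, -36) = (3.56, 4.8, -3.64)
Step 2: at (3.56, 4.8, -3.64), ∇F = (39.6, 19.2, -33.12) → (3.56, 4.8, -3.64) − 0.01·(39.6, 19.2, -33.12) = (3.164, 4.608, -3.3088)
Step 3: at (3.164, 4.608, -3.3088), ∇F = (35.64, 18.432, -30.4704) → (3.164, 4.608, -3.3088) − 0.01·(35.64, 18.432, -30.4704) = (2.8076, 4.42368, -3.004096)

(2.8076, 4.42368, -3.004096)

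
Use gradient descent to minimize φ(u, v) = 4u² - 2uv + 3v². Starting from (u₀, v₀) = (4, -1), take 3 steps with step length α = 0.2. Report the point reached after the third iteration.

(-2.032, 1.256)

∇φ = (8u - 2v, -2u + 6v)
Step 1: at (4, -1), ∇φ = (34, -14) → (4, -1) − 0.2·(34, -14) = (-2.8, 1.8)
Step 2: at (-2.8, 1.8), ∇φ = (-26, 16.4) → (-2.8, 1.8) − 0.2·(-26, 16.4) = (2.4, -1.48)
Step 3: at (2.4, -1.48), ∇φ = (22.16, -13.68) → (2.4, -1.48) − 0.2·(22.16, -13.68) = (-2.032, 1.256)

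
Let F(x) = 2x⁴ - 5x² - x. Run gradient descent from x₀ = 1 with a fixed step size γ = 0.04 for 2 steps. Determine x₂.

F′(x) = 8x³ - 10x - 1
Step 1: F′(1) = -3; x₁ = 1 − 0.04·(-3) = 1.12
Step 2: F′(1.12) = -0.960576; x₂ = 1.12 − 0.04·(-0.960576) = 1.15842304

1.15842304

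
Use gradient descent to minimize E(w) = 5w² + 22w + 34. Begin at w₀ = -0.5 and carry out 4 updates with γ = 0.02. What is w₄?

-1.50368

E′(w) = 10w + 22
w₁ = -0.5 − 0.02·17 = -0.84
w₂ = -0.84 − 0.02·13.6 = -1.112
w₃ = -1.112 − 0.02·10.88 = -1.3296
w₄ = -1.3296 − 0.02·8.704 = -1.50368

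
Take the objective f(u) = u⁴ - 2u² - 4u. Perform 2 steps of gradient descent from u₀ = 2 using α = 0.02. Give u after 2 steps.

1.48032

f′(u) = 4u³ - 4u - 4
Step 1: f′(2) = 20; u₁ = 2 − 0.02·20 = 1.6
Step 2: f′(1.6) = 5.984; u₂ = 1.6 − 0.02·5.984 = 1.48032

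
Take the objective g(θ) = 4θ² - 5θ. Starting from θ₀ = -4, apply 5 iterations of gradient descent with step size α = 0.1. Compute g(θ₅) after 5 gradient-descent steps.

g′(θ) = 8θ - 5
Step 1: g′(-4) = -37; θ₁ = -4 − 0.1·(-37) = -0.3
Step 2: g′(-0.3) = -7.4; θ₂ = -0.3 − 0.1·(-7.4) = 0.44
Step 3: g′(0.44) = -1.48; θ₃ = 0.44 − 0.1·(-1.48) = 0.588
Step 4: g′(0.588) = -0.296; θ₄ = 0.588 − 0.1·(-0.296) = 0.6176
Step 5: g′(0.6176) = -0.0592; θ₅ = 0.6176 − 0.1·(-0.0592) = 0.62352
g(0.62352) = -1.5624912384

-1.5624912384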